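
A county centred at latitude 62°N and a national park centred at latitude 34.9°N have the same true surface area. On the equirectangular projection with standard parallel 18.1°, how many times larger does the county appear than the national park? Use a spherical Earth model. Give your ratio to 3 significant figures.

With standard parallel φ₀ = 18.1°, the equirectangular projection gives x = Rλ cos φ₀, y = Rφ, so h = 1 and k = cos 18.1° / cos φ.
Areal scale at 62°: h·k = 1.000 × 2.025 = 2.025.
Areal scale at 34.9°: h·k = 1.000 × 1.159 = 1.159.
Ratio = 2.025/1.159 ≈ 1.75.

1.75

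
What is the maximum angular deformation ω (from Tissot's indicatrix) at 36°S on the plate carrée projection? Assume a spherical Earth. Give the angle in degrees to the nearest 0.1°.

12.1°

Plate carrée maps x = Rλ, y = Rφ. The meridian scale is h = 1 and the parallel scale is k = 1/cos φ = sec φ.
At 36°: h = 1.000, k = 1.236; principal scales a = 1.236, b = 1.000.
sin(ω/2) = (a − b)/(a + b) = 0.2361/2.236 = 0.1056, so ω = 2 arcsin(0.1056) ≈ 12.1°.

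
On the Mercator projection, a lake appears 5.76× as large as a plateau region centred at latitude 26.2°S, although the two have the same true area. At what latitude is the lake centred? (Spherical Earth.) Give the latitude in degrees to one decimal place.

For equal true areas on Mercator, apparent areas scale as sec²φ, so the ratio is cos²φ₂ / cos²φ₁.
cos²φ₂ / cos²φ₁ = 5.76  ⇒  cos φ₁ = cos 26.2° / √5.76 = 0.8973/2.400 = 0.3739.
φ₁ = arccos(0.3739) ≈ 68.0°.

68.0°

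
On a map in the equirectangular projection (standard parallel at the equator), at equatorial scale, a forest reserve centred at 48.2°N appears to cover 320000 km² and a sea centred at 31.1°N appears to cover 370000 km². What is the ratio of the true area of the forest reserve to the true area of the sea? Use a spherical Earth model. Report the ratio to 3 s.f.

0.673

Plate carrée has h = 1 and k = sec φ, giving areal scale sec φ; true area = (apparent area) · cos φ.
True area of forest reserve: 320000 × cos(48.2°) = 320000 × 0.6665 = 213300 km².
True area of sea: 370000 × cos(31.1°) = 370000 × 0.8563 = 316800 km².
Ratio = 213300 / 316800 ≈ 0.673.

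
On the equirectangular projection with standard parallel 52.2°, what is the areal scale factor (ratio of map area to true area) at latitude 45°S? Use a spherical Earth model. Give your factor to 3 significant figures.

The equidistant cylindrical projection with φ₀ = 52.2° has h = 1 (meridians true) and k = cos φ₀ / cos φ along parallels.
Areal scale = h·k = 1 × cos φ₀ / cos φ; at 45°, h = 1.000, k = 0.8668, so h·k = 0.8668.

0.867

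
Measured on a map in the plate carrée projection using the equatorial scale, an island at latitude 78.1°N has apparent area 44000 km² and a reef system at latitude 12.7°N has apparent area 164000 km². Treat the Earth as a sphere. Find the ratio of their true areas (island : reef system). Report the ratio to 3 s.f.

On the plate carrée, areal scale = h·k = 1 × sec φ, so true area = apparent × cos φ.
True area of island: 44000 × cos(78.1°) = 44000 × 0.2062 = 9073 km².
True area of reef system: 164000 × cos(12.7°) = 164000 × 0.9755 = 160000 km².
Ratio = 9073 / 160000 ≈ 0.0567.

0.0567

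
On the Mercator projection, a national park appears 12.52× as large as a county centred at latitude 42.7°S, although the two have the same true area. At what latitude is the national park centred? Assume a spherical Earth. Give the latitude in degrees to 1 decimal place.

For equal true areas on Mercator, apparent areas scale as sec²φ, so the ratio is cos²φ₂ / cos²φ₁.
cos²φ₂ / cos²φ₁ = 12.52  ⇒  cos φ₁ = cos 42.7° / √12.52 = 0.7349/3.538 = 0.2077.
φ₁ = arccos(0.2077) ≈ 78.0°.

78.0°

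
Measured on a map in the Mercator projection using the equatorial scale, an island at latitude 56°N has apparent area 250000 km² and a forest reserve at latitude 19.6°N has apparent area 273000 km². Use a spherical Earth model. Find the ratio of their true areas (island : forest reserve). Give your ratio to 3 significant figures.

Mercator's areal exaggeration is sec²φ; hence true area = (apparent area) · cos²φ.
True area of island: 250000 × cos²(56°) = 250000 × 0.3127 = 78170 km².
True area of forest reserve: 273000 × cos²(19.6°) = 273000 × 0.8875 = 242300 km².
Ratio = 78170 / 242300 ≈ 0.323.

0.323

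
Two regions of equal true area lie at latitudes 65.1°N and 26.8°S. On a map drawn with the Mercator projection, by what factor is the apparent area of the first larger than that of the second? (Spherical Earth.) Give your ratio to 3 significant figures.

Mercator areal scale is sec²φ.
At 65.1°: sec²(65.1°) = 1/0.4210² = 5.641.
At 26.8°: sec²(26.8°) = 1/0.8926² = 1.255.
Ratio = 5.641/1.255 = cos²(26.8°)/cos²(65.1°) ≈ 4.49.

4.49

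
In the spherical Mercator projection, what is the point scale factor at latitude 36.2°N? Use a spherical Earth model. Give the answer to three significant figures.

1.24

Mercator is conformal, so the point scale is isotropic: h = k = sec φ = 1/cos φ.
k = 1/cos 36.2° = 1/0.8070 = 1.239.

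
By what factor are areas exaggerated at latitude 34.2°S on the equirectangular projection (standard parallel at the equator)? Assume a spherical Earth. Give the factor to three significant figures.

1.21

Plate carrée maps x = Rλ, y = Rφ. The meridian scale is h = 1 and the parallel scale is k = 1/cos φ = sec φ.
Areal scale = h·k = 1 × sec φ; at 34.2°, h = 1.000, k = 1.209, so h·k = 1.209.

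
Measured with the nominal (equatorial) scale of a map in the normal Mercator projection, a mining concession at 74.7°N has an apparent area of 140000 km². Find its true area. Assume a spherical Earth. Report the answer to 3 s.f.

For Mercator, h = k = sec φ (a conformal cylindrical projection has a single point scale, 1/cos φ).
Areal scale = k² = sec²φ = 1/cos²(74.7°) = 1/0.2639² = 14.36.
True area = apparent / (areal scale) = 140000 / 14.36 ≈ 9750 km².

9750 km²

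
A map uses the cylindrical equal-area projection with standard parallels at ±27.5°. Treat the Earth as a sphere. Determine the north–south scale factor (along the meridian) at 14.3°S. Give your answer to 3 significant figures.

A cylindrical equal-area projection with standard parallel φ₀ has meridian scale h = cos φ / cos φ₀ and parallel scale k = cos φ₀ / cos φ (so areas are preserved, h·k = 1).
h = cos 14.3° / cos 27.5° = 0.9690/0.8870 = 1.092.

1.09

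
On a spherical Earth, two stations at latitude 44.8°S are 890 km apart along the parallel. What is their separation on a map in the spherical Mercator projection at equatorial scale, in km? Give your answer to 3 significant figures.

The Mercator projection is conformal; its linear scale factor is the same in every direction and equals sec φ = 1/cos φ.
Along the parallel, k = sec 44.8° = 1/0.7096 = 1.409.
Map distance = 890 × 1.409 ≈ 1250 km.

1250 km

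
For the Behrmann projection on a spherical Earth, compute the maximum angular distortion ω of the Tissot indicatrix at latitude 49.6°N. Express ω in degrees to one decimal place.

Behrmann is a cylindrical equal-area projection with standard parallels at ±30°. Cylindrical equal-area (φ₀ = 30°): h = cos φ / cos 30° along meridians, k = cos 30° / cos φ along parallels; h·k = 1.
At 49.6°: h = 0.7484, k = 1.336; principal scales a = 1.336, b = 0.7484.
sin(ω/2) = (a − b)/(a + b) = 0.5878/2.085 = 0.2820, so ω = 2 arcsin(0.2820) ≈ 32.8°.

32.8°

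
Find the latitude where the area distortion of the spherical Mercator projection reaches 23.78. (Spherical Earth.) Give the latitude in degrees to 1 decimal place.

78.2°

Mercator areal scale is sec²φ.
sec²φ = 23.78  ⇒  cos²φ = 0.04205  ⇒  cos φ = 0.2051.
φ = arccos(0.2051) ≈ 78.2°.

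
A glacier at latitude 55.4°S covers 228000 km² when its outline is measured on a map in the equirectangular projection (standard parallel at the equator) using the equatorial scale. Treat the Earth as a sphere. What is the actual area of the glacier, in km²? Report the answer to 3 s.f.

Plate carrée maps x = Rλ, y = Rφ. The meridian scale is h = 1 and the parallel scale is k = 1/cos φ = sec φ.
Areal scale = h·k = 1 × sec φ; at 55.4°, h = 1.000, k = 1.761, so h·k = 1.761.
True area = apparent / (areal scale) = 228000 / 1.761 ≈ 129000 km².

129000 km²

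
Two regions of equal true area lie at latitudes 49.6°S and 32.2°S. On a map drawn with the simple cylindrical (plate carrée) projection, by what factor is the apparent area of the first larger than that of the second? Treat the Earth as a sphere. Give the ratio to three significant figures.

Plate carrée maps x = Rλ, y = Rφ. The meridian scale is h = 1 and the parallel scale is k = 1/cos φ = sec φ.
Areal scale at 49.6°: h·k = 1.000 × 1.543 = 1.543.
Areal scale at 32.2°: h·k = 1.000 × 1.182 = 1.182.
Ratio = 1.543/1.182 ≈ 1.31.

1.31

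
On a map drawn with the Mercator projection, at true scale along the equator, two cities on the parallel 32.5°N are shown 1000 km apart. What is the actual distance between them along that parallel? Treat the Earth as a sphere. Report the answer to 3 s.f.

For Mercator, h = k = sec φ (a conformal cylindrical projection has a single point scale, 1/cos φ).
Along the parallel at 32.5°, map distances are exaggerated by k = sec 32.5° = 1.186.
True distance = 1000 / 1.186 = 1000 × cos 32.5° ≈ 843 km.

843 km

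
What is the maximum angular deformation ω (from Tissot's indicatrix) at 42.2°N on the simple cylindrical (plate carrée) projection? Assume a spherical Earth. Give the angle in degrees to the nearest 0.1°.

17.1°

Plate carrée maps x = Rλ, y = Rφ. The meridian scale is h = 1 and the parallel scale is k = 1/cos φ = sec φ.
At 42.2°: h = 1.000, k = 1.350; principal scales a = 1.350, b = 1.000.
sin(ω/2) = (a − b)/(a + b) = 0.3499/2.350 = 0.1489, so ω = 2 arcsin(0.1489) ≈ 17.1°.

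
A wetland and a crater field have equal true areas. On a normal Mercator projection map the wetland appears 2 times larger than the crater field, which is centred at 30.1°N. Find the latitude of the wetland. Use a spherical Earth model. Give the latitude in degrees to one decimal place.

52.3°

Mercator areal scale is sec²φ, so apparent-area ratio = sec²φ₁ / sec²φ₂ = cos²φ₂ / cos²φ₁.
cos²φ₂ / cos²φ₁ = 2  ⇒  cos φ₁ = cos 30.1° / √2 = 0.8652/1.414 = 0.6118.
φ₁ = arccos(0.6118) ≈ 52.3°.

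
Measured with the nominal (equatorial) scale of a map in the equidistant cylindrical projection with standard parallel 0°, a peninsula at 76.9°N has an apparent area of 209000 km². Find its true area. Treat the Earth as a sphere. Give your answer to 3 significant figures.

47400 km²

In the plate carrée (x = Rλ, y = Rφ), meridians are true-scale (h = 1) and parallels are stretched by k = sec φ.
Areal scale = h·k = 1 × sec φ; at 76.9°, h = 1.000, k = 4.412, so h·k = 4.412.
True area = apparent / (areal scale) = 209000 / 4.412 ≈ 47400 km².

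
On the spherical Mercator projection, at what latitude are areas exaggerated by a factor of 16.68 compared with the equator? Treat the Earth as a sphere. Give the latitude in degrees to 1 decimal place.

75.8°

Mercator areal scale is sec²φ.
sec²φ = 16.68  ⇒  cos²φ = 0.05995  ⇒  cos φ = 0.2449.
φ = arccos(0.2449) ≈ 75.8°.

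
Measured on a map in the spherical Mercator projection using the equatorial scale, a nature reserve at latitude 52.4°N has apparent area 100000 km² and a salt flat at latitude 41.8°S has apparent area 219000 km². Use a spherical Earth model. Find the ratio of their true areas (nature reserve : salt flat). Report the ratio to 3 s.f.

On Mercator the areal scale is sec²φ, so true area = apparent × cos²φ.
True area of nature reserve: 100000 × cos²(52.4°) = 100000 × 0.3723 = 37230 km².
True area of salt flat: 219000 × cos²(41.8°) = 219000 × 0.5557 = 121700 km².
Ratio = 37230 / 121700 ≈ 0.306.

0.306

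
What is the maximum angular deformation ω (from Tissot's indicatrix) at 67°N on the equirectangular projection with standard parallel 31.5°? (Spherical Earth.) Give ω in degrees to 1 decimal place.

43.6°

With standard parallel φ₀ = 31.5°, the equirectangular projection gives x = Rλ cos φ₀, y = Rφ, so h = 1 and k = cos 31.5° / cos φ.
At 67°: h = 1.000, k = 2.182; principal scales a = 2.182, b = 1.000.
sin(ω/2) = (a − b)/(a + b) = 1.182/3.182 = 0.3715, so ω = 2 arcsin(0.3715) ≈ 43.6°.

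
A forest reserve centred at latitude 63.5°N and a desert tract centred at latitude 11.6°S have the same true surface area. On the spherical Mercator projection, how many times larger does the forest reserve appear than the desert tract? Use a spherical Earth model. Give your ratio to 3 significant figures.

4.82

Mercator is conformal with k = sec φ, so areal scale = k² = sec²φ.
At 63.5°: sec²(63.5°) = 1/0.4462² = 5.023.
At 11.6°: sec²(11.6°) = 1/0.9796² = 1.042.
Ratio = 5.023/1.042 = cos²(11.6°)/cos²(63.5°) ≈ 4.82.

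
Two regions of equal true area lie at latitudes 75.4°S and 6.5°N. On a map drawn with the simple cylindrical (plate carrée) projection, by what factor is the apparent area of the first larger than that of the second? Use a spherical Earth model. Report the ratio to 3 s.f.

In the plate carrée (x = Rλ, y = Rφ), meridians are true-scale (h = 1) and parallels are stretched by k = sec φ.
Areal scale at 75.4°: h·k = 1.000 × 3.967 = 3.967.
Areal scale at 6.5°: h·k = 1.000 × 1.006 = 1.006.
Ratio = 3.967/1.006 ≈ 3.94.

3.94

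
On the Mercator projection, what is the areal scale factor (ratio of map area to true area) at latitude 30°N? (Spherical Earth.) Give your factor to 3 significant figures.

The Mercator projection is conformal; its linear scale factor is the same in every direction and equals sec φ = 1/cos φ.
Areal scale = k² = sec²φ = 1/cos²(30°) = 1/0.8660² = 1.333.

1.33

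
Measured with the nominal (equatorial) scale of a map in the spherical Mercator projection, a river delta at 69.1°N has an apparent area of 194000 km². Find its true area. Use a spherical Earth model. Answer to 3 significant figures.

24700 km²

For Mercator, h = k = sec φ (a conformal cylindrical projection has a single point scale, 1/cos φ).
Areal scale = k² = sec²φ = 1/cos²(69.1°) = 1/0.3567² = 7.858.
True area = apparent / (areal scale) = 194000 / 7.858 ≈ 24700 km².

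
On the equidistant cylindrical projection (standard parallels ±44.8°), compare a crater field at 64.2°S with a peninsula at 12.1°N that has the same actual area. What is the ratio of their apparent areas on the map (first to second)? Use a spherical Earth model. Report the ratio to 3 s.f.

The equidistant cylindrical projection with φ₀ = 44.8° has h = 1 (meridians true) and k = cos φ₀ / cos φ along parallels.
Areal scale at 64.2°: h·k = 1.000 × 1.630 = 1.630.
Areal scale at 12.1°: h·k = 1.000 × 0.7257 = 0.7257.
Ratio = 1.630/0.7257 ≈ 2.25.

2.25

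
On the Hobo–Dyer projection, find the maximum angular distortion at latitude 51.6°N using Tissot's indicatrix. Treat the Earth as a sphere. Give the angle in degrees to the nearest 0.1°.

The Hobo–Dyer projection is cylindrical equal-area with φ₀ = 37.5°. For cylindrical equal-area with standard parallel φ₀, h = cos φ / cos φ₀ and k = cos φ₀ / cos φ, so h·k = 1.
At 51.6°: h = 0.7829, k = 1.277; principal scales a = 1.277, b = 0.7829.
sin(ω/2) = (a − b)/(a + b) = 0.4943/2.060 = 0.2399, so ω = 2 arcsin(0.2399) ≈ 27.8°.

27.8°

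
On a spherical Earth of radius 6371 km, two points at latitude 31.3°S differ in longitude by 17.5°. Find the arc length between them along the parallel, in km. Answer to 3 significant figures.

Arc length along a parallel = R cos φ · Δλ (with Δλ in radians).
= 6371 × cos 31.3° × (17.5° × π/180) = 6371 × 0.8545 × 0.3054 ≈ 1660 km.

1660 km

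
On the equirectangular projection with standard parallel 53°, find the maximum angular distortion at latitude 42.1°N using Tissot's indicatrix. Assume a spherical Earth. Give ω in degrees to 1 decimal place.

With standard parallel φ₀ = 53°, the equirectangular projection gives x = Rλ cos φ₀, y = Rφ, so h = 1 and k = cos 53° / cos φ.
At 42.1°: h = 1.000, k = 0.8111; principal scales a = 1.000, b = 0.8111.
sin(ω/2) = (a − b)/(a + b) = 0.1889/1.811 = 0.1043, so ω = 2 arcsin(0.1043) ≈ 12.0°.

12.0°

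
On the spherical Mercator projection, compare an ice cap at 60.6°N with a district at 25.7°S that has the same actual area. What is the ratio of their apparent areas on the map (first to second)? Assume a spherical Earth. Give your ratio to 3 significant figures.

3.37

Mercator is conformal with k = sec φ, so areal scale = k² = sec²φ.
At 60.6°: sec²(60.6°) = 1/0.4909² = 4.150.
At 25.7°: sec²(25.7°) = 1/0.9011² = 1.232.
Ratio = 4.150/1.232 = cos²(25.7°)/cos²(60.6°) ≈ 3.37.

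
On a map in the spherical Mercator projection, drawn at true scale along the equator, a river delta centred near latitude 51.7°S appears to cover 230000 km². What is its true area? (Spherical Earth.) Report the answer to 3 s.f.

The Mercator projection is conformal; its linear scale factor is the same in every direction and equals sec φ = 1/cos φ.
Areal scale = k² = sec²φ = 1/cos²(51.7°) = 1/0.6198² = 2.603.
True area = apparent / (areal scale) = 230000 / 2.603 ≈ 88300 km².

88300 km²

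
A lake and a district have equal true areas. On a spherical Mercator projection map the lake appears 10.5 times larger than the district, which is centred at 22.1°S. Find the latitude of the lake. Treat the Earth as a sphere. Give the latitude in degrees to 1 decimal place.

Mercator areal scale is sec²φ, so apparent-area ratio = sec²φ₁ / sec²φ₂ = cos²φ₂ / cos²φ₁.
cos²φ₂ / cos²φ₁ = 10.5  ⇒  cos φ₁ = cos 22.1° / √10.5 = 0.9265/3.240 = 0.2859.
φ₁ = arccos(0.2859) ≈ 73.4°.

73.4°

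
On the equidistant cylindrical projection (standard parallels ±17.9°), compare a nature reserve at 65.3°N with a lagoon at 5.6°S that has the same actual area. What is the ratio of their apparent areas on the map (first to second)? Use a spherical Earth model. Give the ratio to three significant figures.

2.38

The equidistant cylindrical projection with φ₀ = 17.9° has h = 1 (meridians true) and k = cos φ₀ / cos φ along parallels.
Areal scale at 65.3°: h·k = 1.000 × 2.277 = 2.277.
Areal scale at 5.6°: h·k = 1.000 × 0.9562 = 0.9562.
Ratio = 2.277/0.9562 ≈ 2.38.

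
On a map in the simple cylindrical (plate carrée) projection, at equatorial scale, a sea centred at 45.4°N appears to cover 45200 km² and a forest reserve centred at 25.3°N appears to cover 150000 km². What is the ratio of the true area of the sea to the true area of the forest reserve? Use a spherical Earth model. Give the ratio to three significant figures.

On the plate carrée, areal scale = h·k = 1 × sec φ, so true area = apparent × cos φ.
True area of sea: 45200 × cos(45.4°) = 45200 × 0.7022 = 31740 km².
True area of forest reserve: 150000 × cos(25.3°) = 150000 × 0.9041 = 135600 km².
Ratio = 31740 / 135600 ≈ 0.234.

0.234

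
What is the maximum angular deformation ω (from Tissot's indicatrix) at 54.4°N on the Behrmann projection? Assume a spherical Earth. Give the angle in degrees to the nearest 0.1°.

The Behrmann projection is cylindrical equal-area with φ₀ = 30°. Cylindrical equal-area (φ₀ = 30°): h = cos φ / cos 30° along meridians, k = cos 30° / cos φ along parallels; h·k = 1.
At 54.4°: h = 0.6722, k = 1.488; principal scales a = 1.488, b = 0.6722.
sin(ω/2) = (a − b)/(a + b) = 0.8155/2.160 = 0.3776, so ω = 2 arcsin(0.3776) ≈ 44.4°.

44.4°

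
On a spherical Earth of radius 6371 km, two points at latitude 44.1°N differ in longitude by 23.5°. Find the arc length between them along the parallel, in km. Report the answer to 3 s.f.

Arc length along a parallel = R cos φ · Δλ (with Δλ in radians).
= 6371 × cos 44.1° × (23.5° × π/180) = 6371 × 0.7181 × 0.4102 ≈ 1880 km.

1880 km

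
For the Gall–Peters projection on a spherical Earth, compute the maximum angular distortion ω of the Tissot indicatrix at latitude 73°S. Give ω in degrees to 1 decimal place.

The Gall–Peters projection is cylindrical equal-area with φ₀ = 45°. For cylindrical equal-area with standard parallel φ₀, h = cos φ / cos φ₀ and k = cos φ₀ / cos φ, so h·k = 1.
At 73°: h = 0.4135, k = 2.419; principal scales a = 2.419, b = 0.4135.
sin(ω/2) = (a − b)/(a + b) = 2.005/2.832 = 0.7080, so ω = 2 arcsin(0.7080) ≈ 90.1°.

90.1°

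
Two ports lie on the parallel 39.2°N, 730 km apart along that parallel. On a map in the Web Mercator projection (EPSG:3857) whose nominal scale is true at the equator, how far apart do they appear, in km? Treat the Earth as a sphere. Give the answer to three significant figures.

942 km

The Mercator projection is conformal; its linear scale factor is the same in every direction and equals sec φ = 1/cos φ.
Along the parallel, k = sec 39.2° = 1/0.7749 = 1.290.
Map distance = 730 × 1.290 ≈ 942 km.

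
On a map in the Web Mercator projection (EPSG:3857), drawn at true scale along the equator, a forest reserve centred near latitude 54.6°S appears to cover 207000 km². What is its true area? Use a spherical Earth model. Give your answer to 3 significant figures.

69500 km²

Mercator is conformal, so the point scale is isotropic: h = k = sec φ = 1/cos φ.
Areal scale = k² = sec²φ = 1/cos²(54.6°) = 1/0.5793² = 2.980.
True area = apparent / (areal scale) = 207000 / 2.980 ≈ 69500 km².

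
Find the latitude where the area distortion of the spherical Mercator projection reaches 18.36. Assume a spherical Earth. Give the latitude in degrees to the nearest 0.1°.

Mercator areal scale is sec²φ.
sec²φ = 18.36  ⇒  cos²φ = 0.05447  ⇒  cos φ = 0.2334.
φ = arccos(0.2334) ≈ 76.5°.

76.5°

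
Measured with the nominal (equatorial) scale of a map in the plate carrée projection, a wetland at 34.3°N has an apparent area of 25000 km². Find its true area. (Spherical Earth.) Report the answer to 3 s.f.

20700 km²

In the plate carrée (x = Rλ, y = Rφ), meridians are true-scale (h = 1) and parallels are stretched by k = sec φ.
Areal scale = h·k = 1 × sec φ; at 34.3°, h = 1.000, k = 1.211, so h·k = 1.211.
True area = apparent / (areal scale) = 25000 / 1.211 ≈ 20700 km².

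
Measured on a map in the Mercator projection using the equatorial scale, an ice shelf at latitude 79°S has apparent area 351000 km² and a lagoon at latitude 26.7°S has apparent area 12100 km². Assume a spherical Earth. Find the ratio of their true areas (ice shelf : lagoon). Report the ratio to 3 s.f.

1.32

Mercator's areal exaggeration is sec²φ; hence true area = (apparent area) · cos²φ.
True area of ice shelf: 351000 × cos²(79°) = 351000 × 0.03641 = 12780 km².
True area of lagoon: 12100 × cos²(26.7°) = 12100 × 0.7981 = 9657 km².
Ratio = 12780 / 9657 ≈ 1.32.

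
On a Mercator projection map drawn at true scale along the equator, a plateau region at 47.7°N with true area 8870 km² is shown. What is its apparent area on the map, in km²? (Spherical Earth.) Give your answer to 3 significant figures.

For Mercator, h = k = sec φ (a conformal cylindrical projection has a single point scale, 1/cos φ).
Areal scale = k² = sec²φ = 1/cos²(47.7°) = 1/0.6730² = 2.208.
Apparent area = 8870 × 2.208 ≈ 19600 km².

19600 km²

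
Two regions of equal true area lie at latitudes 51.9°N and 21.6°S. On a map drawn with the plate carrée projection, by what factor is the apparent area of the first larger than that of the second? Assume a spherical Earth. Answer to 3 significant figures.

1.51

In the plate carrée (x = Rλ, y = Rφ), meridians are true-scale (h = 1) and parallels are stretched by k = sec φ.
Areal scale at 51.9°: h·k = 1.000 × 1.621 = 1.621.
Areal scale at 21.6°: h·k = 1.000 × 1.076 = 1.076.
Ratio = 1.621/1.076 ≈ 1.51.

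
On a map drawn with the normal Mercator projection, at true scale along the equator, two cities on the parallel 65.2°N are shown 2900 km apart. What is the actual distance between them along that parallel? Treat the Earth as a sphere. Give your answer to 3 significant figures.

The Mercator projection is conformal; its linear scale factor is the same in every direction and equals sec φ = 1/cos φ.
Along the parallel at 65.2°, map distances are exaggerated by k = sec 65.2° = 2.384.
True distance = 2900 / 2.384 = 2900 × cos 65.2° ≈ 1220 km.

1220 km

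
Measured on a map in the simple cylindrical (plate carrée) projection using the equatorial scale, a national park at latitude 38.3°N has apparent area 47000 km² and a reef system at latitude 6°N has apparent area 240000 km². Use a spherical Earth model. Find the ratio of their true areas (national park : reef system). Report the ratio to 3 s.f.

On the plate carrée, areal scale = h·k = 1 × sec φ, so true area = apparent × cos φ.
True area of national park: 47000 × cos(38.3°) = 47000 × 0.7848 = 36880 km².
True area of reef system: 240000 × cos(6°) = 240000 × 0.9945 = 238700 km².
Ratio = 36880 / 238700 ≈ 0.155.

0.155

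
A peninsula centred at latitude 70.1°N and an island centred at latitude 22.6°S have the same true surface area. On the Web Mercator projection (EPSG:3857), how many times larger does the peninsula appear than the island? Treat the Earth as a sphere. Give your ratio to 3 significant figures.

7.36

Mercator is conformal with k = sec φ, so areal scale = k² = sec²φ.
At 70.1°: sec²(70.1°) = 1/0.3404² = 8.631.
At 22.6°: sec²(22.6°) = 1/0.9232² = 1.173.
Ratio = 8.631/1.173 = cos²(22.6°)/cos²(70.1°) ≈ 7.36.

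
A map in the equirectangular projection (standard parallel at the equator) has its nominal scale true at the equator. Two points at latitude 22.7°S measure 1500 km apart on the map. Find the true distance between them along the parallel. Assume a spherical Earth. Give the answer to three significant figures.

1380 km

For the equirectangular projection with φ₀ = 0 (plate carrée), h = 1 along meridians and k = sec φ along parallels.
Along the parallel at 22.7°, map distances are exaggerated by k = sec 22.7° = 1.084.
True distance = 1500 / 1.084 = 1500 × cos 22.7° ≈ 1380 km.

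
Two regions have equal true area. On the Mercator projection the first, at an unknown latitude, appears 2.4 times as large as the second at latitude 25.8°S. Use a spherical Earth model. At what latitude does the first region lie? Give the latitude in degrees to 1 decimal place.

54.5°

On Mercator, (apparent₁)/(apparent₂) = sec²φ₁ / sec²φ₂ when true areas are equal.
cos²φ₂ / cos²φ₁ = 2.4  ⇒  cos φ₁ = cos 25.8° / √2.4 = 0.9003/1.549 = 0.5812.
φ₁ = arccos(0.5812) ≈ 54.5°.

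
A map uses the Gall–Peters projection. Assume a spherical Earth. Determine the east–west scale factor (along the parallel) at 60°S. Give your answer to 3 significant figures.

1.41

The Gall–Peters projection is cylindrical equal-area with φ₀ = 45°. A cylindrical equal-area projection with standard parallel φ₀ has meridian scale h = cos φ / cos φ₀ and parallel scale k = cos φ₀ / cos φ (so areas are preserved, h·k = 1).
k = cos 45° / cos 60° = 0.7071/0.5000 = 1.414.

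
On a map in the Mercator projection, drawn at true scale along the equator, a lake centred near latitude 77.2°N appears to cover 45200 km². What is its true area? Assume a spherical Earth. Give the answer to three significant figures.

Mercator is conformal, so the point scale is isotropic: h = k = sec φ = 1/cos φ.
Areal scale = k² = sec²φ = 1/cos²(77.2°) = 1/0.2215² = 20.37.
True area = apparent / (areal scale) = 45200 / 20.37 ≈ 2220 km².

2220 km²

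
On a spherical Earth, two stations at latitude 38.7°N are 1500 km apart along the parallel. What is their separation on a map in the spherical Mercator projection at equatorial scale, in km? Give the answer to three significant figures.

Mercator is conformal, so the point scale is isotropic: h = k = sec φ = 1/cos φ.
Along the parallel, k = sec 38.7° = 1/0.7804 = 1.281.
Map distance = 1500 × 1.281 ≈ 1920 km.

1920 km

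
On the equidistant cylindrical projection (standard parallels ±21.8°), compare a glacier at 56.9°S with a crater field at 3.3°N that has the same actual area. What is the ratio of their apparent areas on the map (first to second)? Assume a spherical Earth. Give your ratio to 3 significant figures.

1.83

With standard parallel φ₀ = 21.8°, the equirectangular projection gives x = Rλ cos φ₀, y = Rφ, so h = 1 and k = cos 21.8° / cos φ.
Areal scale at 56.9°: h·k = 1.000 × 1.700 = 1.700.
Areal scale at 3.3°: h·k = 1.000 × 0.9300 = 0.9300.
Ratio = 1.700/0.9300 ≈ 1.83.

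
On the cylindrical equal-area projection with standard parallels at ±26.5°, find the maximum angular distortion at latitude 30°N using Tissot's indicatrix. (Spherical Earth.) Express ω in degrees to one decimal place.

3.8°

For cylindrical equal-area with standard parallel φ₀, h = cos φ / cos φ₀ and k = cos φ₀ / cos φ, so h·k = 1.
At 30°: h = 0.9677, k = 1.033; principal scales a = 1.033, b = 0.9677.
sin(ω/2) = (a − b)/(a + b) = 0.06568/2.001 = 0.03282, so ω = 2 arcsin(0.03282) ≈ 3.8°.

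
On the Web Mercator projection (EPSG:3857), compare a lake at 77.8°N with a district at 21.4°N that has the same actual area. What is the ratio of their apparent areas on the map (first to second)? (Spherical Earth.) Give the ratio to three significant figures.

Mercator areal scale is sec²φ.
At 77.8°: sec²(77.8°) = 1/0.2113² = 22.39.
At 21.4°: sec²(21.4°) = 1/0.9311² = 1.154.
Ratio = 22.39/1.154 = cos²(21.4°)/cos²(77.8°) ≈ 19.4.

19.4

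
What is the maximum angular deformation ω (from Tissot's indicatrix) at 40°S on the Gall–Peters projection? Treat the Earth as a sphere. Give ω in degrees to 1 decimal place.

9.2°

Gall–Peters is a cylindrical equal-area projection with standard parallels at ±45°. For cylindrical equal-area with standard parallel φ₀, h = cos φ / cos φ₀ and k = cos φ₀ / cos φ, so h·k = 1.
At 40°: h = 1.083, k = 0.9231; principal scales a = 1.083, b = 0.9231.
sin(ω/2) = (a − b)/(a + b) = 0.1603/2.006 = 0.07989, so ω = 2 arcsin(0.07989) ≈ 9.2°.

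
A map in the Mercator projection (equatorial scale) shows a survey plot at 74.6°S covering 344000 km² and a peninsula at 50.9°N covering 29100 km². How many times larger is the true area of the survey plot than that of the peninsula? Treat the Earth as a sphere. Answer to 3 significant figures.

Since Mercator area scale is 1/cos²φ, the true area equals the apparent area multiplied by cos²φ.
True area of survey plot: 344000 × cos²(74.6°) = 344000 × 0.07052 = 24260 km².
True area of peninsula: 29100 × cos²(50.9°) = 29100 × 0.3978 = 11570 km².
Ratio = 24260 / 11570 ≈ 2.10.

2.10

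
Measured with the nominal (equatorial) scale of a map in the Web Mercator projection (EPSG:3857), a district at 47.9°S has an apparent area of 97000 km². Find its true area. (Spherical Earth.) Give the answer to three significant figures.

Mercator is conformal, so the point scale is isotropic: h = k = sec φ = 1/cos φ.
Areal scale = k² = sec²φ = 1/cos²(47.9°) = 1/0.6704² = 2.225.
True area = apparent / (areal scale) = 97000 / 2.225 ≈ 43600 km².

43600 km²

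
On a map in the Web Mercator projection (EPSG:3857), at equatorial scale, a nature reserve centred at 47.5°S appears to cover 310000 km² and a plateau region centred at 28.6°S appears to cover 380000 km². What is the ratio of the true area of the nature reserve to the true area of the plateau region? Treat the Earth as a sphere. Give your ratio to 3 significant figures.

0.483

Mercator's areal exaggeration is sec²φ; hence true area = (apparent area) · cos²φ.
True area of nature reserve: 310000 × cos²(47.5°) = 310000 × 0.4564 = 141500 km².
True area of plateau region: 380000 × cos²(28.6°) = 380000 × 0.7709 = 292900 km².
Ratio = 141500 / 292900 ≈ 0.483.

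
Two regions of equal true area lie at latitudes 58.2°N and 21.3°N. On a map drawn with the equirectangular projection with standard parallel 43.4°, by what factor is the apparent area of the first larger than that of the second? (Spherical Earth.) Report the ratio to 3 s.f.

With standard parallel φ₀ = 43.4°, the equirectangular projection gives x = Rλ cos φ₀, y = Rφ, so h = 1 and k = cos 43.4° / cos φ.
Areal scale at 58.2°: h·k = 1.000 × 1.379 = 1.379.
Areal scale at 21.3°: h·k = 1.000 × 0.7798 = 0.7798.
Ratio = 1.379/0.7798 ≈ 1.77.

1.77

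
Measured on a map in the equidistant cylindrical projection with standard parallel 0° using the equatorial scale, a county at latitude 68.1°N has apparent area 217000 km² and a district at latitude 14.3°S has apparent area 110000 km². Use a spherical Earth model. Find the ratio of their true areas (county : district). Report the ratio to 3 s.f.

0.759

Plate carrée has h = 1 and k = sec φ, giving areal scale sec φ; true area = (apparent area) · cos φ.
True area of county: 217000 × cos(68.1°) = 217000 × 0.3730 = 80940 km².
True area of district: 110000 × cos(14.3°) = 110000 × 0.9690 = 106600 km².
Ratio = 80940 / 106600 ≈ 0.759.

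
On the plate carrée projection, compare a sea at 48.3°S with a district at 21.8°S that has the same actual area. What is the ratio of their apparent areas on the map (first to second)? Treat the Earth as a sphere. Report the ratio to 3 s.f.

1.40

For the equirectangular projection with φ₀ = 0 (plate carrée), h = 1 along meridians and k = sec φ along parallels.
Areal scale at 48.3°: h·k = 1.000 × 1.503 = 1.503.
Areal scale at 21.8°: h·k = 1.000 × 1.077 = 1.077.
Ratio = 1.503/1.077 ≈ 1.40.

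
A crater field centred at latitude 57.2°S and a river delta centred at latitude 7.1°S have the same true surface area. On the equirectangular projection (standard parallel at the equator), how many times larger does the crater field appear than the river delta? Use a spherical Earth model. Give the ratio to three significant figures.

1.83

Plate carrée maps x = Rλ, y = Rφ. The meridian scale is h = 1 and the parallel scale is k = 1/cos φ = sec φ.
Areal scale at 57.2°: h·k = 1.000 × 1.846 = 1.846.
Areal scale at 7.1°: h·k = 1.000 × 1.008 = 1.008.
Ratio = 1.846/1.008 ≈ 1.83.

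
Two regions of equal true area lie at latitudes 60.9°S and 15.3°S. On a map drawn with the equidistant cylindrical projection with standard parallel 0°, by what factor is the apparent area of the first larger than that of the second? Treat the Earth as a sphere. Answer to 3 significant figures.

Plate carrée maps x = Rλ, y = Rφ. The meridian scale is h = 1 and the parallel scale is k = 1/cos φ = sec φ.
Areal scale at 60.9°: h·k = 1.000 × 2.056 = 2.056.
Areal scale at 15.3°: h·k = 1.000 × 1.037 = 1.037.
Ratio = 2.056/1.037 ≈ 1.98.

1.98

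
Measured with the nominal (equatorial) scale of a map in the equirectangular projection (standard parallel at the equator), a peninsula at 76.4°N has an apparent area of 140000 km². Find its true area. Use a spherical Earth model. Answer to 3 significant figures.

For the equirectangular projection with φ₀ = 0 (plate carrée), h = 1 along meridians and k = sec φ along parallels.
Areal scale = h·k = 1 × sec φ; at 76.4°, h = 1.000, k = 4.253, so h·k = 4.253.
True area = apparent / (areal scale) = 140000 / 4.253 ≈ 32900 km².

32900 km²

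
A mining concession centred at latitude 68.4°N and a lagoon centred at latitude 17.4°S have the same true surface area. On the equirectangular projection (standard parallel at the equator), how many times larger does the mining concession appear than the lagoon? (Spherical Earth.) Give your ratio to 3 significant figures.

In the plate carrée (x = Rλ, y = Rφ), meridians are true-scale (h = 1) and parallels are stretched by k = sec φ.
Areal scale at 68.4°: h·k = 1.000 × 2.716 = 2.716.
Areal scale at 17.4°: h·k = 1.000 × 1.048 = 1.048.
Ratio = 2.716/1.048 ≈ 2.59.

2.59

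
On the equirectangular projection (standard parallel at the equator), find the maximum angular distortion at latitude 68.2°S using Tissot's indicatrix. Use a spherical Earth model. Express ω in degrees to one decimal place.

54.6°

For the equirectangular projection with φ₀ = 0 (plate carrée), h = 1 along meridians and k = sec φ along parallels.
At 68.2°: h = 1.000, k = 2.693; principal scales a = 2.693, b = 1.000.
sin(ω/2) = (a − b)/(a + b) = 1.693/3.693 = 0.4584, so ω = 2 arcsin(0.4584) ≈ 54.6°.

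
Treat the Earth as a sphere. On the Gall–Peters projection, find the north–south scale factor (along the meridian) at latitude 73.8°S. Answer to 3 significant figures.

The Gall–Peters projection is cylindrical equal-area with φ₀ = 45°. For cylindrical equal-area with standard parallel φ₀, h = cos φ / cos φ₀ and k = cos φ₀ / cos φ, so h·k = 1.
h = cos 73.8° / cos 45° = 0.2790/0.7071 = 0.3946.

0.395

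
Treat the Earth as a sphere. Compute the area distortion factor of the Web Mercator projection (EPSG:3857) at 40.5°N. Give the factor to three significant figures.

Mercator is conformal, so the point scale is isotropic: h = k = sec φ = 1/cos φ.
Areal scale = k² = sec²φ = 1/cos²(40.5°) = 1/0.7604² = 1.729.

1.73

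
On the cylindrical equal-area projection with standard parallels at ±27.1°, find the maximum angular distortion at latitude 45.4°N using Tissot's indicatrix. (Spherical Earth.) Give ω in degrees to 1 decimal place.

A cylindrical equal-area projection with standard parallel φ₀ has meridian scale h = cos φ / cos φ₀ and parallel scale k = cos φ₀ / cos φ (so areas are preserved, h·k = 1).
At 45.4°: h = 0.7887, k = 1.268; principal scales a = 1.268, b = 0.7887.
sin(ω/2) = (a − b)/(a + b) = 0.4791/2.057 = 0.2330, so ω = 2 arcsin(0.2330) ≈ 26.9°.

26.9°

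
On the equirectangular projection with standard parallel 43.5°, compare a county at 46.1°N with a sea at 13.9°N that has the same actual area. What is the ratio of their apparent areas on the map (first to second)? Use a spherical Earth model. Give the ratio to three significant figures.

The equidistant cylindrical projection with φ₀ = 43.5° has h = 1 (meridians true) and k = cos φ₀ / cos φ along parallels.
Areal scale at 46.1°: h·k = 1.000 × 1.046 = 1.046.
Areal scale at 13.9°: h·k = 1.000 × 0.7473 = 0.7473.
Ratio = 1.046/0.7473 ≈ 1.40.

1.40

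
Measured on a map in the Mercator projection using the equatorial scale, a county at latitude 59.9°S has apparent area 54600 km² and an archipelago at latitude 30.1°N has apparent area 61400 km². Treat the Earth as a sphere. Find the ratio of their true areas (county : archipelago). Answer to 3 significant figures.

On Mercator the areal scale is sec²φ, so true area = apparent × cos²φ.
True area of county: 54600 × cos²(59.9°) = 54600 × 0.2515 = 13730 km².
True area of archipelago: 61400 × cos²(30.1°) = 61400 × 0.7485 = 45960 km².
Ratio = 13730 / 45960 ≈ 0.299.

0.299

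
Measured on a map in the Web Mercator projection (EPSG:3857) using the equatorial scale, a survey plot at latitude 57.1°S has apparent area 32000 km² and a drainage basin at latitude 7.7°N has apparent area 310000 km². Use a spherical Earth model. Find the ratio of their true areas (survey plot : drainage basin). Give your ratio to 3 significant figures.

0.0310

On Mercator the areal scale is sec²φ, so true area = apparent × cos²φ.
True area of survey plot: 32000 × cos²(57.1°) = 32000 × 0.2950 = 9441 km².
True area of drainage basin: 310000 × cos²(7.7°) = 310000 × 0.9820 = 304400 km².
Ratio = 9441 / 304400 ≈ 0.0310.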